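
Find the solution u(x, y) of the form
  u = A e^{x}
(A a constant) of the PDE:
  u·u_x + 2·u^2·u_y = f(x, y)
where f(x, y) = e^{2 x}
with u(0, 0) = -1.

Answer: u(x, y) = - e^{x}

Derivation:
Substitute the ansatz u = A e^{x} into the left-hand side.
Derivatives of the ansatz:
  u_x = A e^{x}
  u_y = 0
Term by term:
  u·u_x = A^{2} e^{2 x}
  2·u^2·u_y = 0
So the left-hand side equals
  A^{2} e^{2 x}
This must equal f(x, y) = e^{2 x} identically.
Matching coefficients of the independent functions:
  [e^{2 x}]:  A^{2} = 1
These equations allow (A) = (-1) or (1).
Impose the point condition(s):
  u(0, 0) = -1  ⟹  A = -1
Only A = -1 satisfies everything.
Hence u(x, y) = - e^{x}.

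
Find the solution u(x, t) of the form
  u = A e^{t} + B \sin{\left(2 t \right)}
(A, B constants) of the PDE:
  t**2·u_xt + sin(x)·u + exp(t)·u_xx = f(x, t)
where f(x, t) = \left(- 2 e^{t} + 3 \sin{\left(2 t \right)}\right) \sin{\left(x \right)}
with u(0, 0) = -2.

Answer: u(x, t) = - 2 e^{t} + 3 \sin{\left(2 t \right)}

Derivation:
Substitute the ansatz u = A e^{t} + B \sin{\left(2 t \right)} into the left-hand side.
Derivatives of the ansatz:
  u_xt = 0
  u_xx = 0
Term by term:
  t**2·u_xt = 0
  sin(x)·u = A e^{t} \sin{\left(x \right)} + B \sin{\left(2 t \right)} \sin{\left(x \right)}
  exp(t)·u_xx = 0
So the left-hand side equals
  A e^{t} \sin{\left(x \right)} + B \sin{\left(2 t \right)} \sin{\left(x \right)}
This must equal f(x, t) identically; expanded, f = - 2 e^{t} \sin{\left(x \right)} + 3 \sin{\left(2 t \right)} \sin{\left(x \right)}.
Matching coefficients of the independent functions:
  [e^{t} \sin{\left(x \right)}]:  A = -2
  [\sin{\left(2 t \right)} \sin{\left(x \right)}]:  B = 3
Solving: A = -2, B = 3.
Check against the point condition:
  u(0, 0) = -2  ⟹  A = -2  ✓
Hence u(x, t) = - 2 e^{t} + 3 \sin{\left(2 t \right)}.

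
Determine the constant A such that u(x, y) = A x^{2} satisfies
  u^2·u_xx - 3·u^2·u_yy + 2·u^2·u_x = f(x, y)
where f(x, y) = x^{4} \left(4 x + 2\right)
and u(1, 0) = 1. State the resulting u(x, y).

Substitute the ansatz u = A x^{2} into the left-hand side.
Derivatives of the ansatz:
  u_xx = 2 A
  u_yy = 0
  u_x = 2 A x
Term by term:
  u^2·u_xx = 2 A^{3} x^{4}
  -3·u^2·u_yy = 0
  2·u^2·u_x = 4 A^{3} x^{5}
So the left-hand side equals
  4 A^{3} x^{5} + 2 A^{3} x^{4}
This must equal f(x, y) identically; expanded, f = 4 x^{5} + 2 x^{4}.
Matching coefficients of the independent functions:
  [x^{4}]:  2 A^{3} = 2
  [x^{5}]:  4 A^{3} = 4
Solving: A = 1.
Check against the point condition:
  u(1, 0) = 1  ⟹  A = 1  ✓
Hence u(x, y) = x^{2}.

Answer: u(x, y) = x^{2}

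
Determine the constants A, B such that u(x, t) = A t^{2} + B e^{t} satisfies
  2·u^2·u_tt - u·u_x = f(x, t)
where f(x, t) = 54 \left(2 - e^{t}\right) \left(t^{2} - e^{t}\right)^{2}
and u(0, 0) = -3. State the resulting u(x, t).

Substitute the ansatz u = A t^{2} + B e^{t} into the left-hand side.
Derivatives of the ansatz:
  u_tt = 2 A + B e^{t}
  u_x = 0
Term by term:
  2·u^2·u_tt = 4 A^{3} t^{4} + 2 A^{2} B t^{4} e^{t} + 8 A^{2} B t^{2} e^{t} + 4 A B^{2} t^{2} e^{2 t} + 4 A B^{2} e^{2 t} + 2 B^{3} e^{3 t}
  -u·u_x = 0
So the left-hand side equals
  4 A^{3} t^{4} + 2 A^{2} B t^{4} e^{t} + 8 A^{2} B t^{2} e^{t} + 4 A B^{2} t^{2} e^{2 t} + 4 A B^{2} e^{2 t} + 2 B^{3} e^{3 t}
This must equal f(x, t) identically; expanded, f = - 54 t^{4} e^{t} + 108 t^{4} + 108 t^{2} e^{2 t} - 216 t^{2} e^{t} - 54 e^{3 t} + 108 e^{2 t}.
Matching coefficients of the independent functions:
  [t^{4}]:  4 A^{3} = 108
  [t^{2} e^{t}]:  8 A^{2} B = -216
  [t^{2} e^{2 t}, e^{2 t}]:  4 A B^{2} = 108
  [t^{4} e^{t}]:  2 A^{2} B = -54
  [e^{3 t}]:  2 B^{3} = -54
Solving: A = 3, B = -3.
Check against the point condition:
  u(0, 0) = -3  ⟹  B = -3  ✓
Hence u(x, t) = 3 t^{2} - 3 e^{t}.

Answer: u(x, t) = 3 t^{2} - 3 e^{t}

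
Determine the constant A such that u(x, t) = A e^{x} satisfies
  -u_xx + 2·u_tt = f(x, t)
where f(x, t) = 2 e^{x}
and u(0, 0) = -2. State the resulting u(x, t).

Substitute the ansatz u = A e^{x} into the left-hand side.
Derivatives of the ansatz:
  u_xx = A e^{x}
  u_tt = 0
Term by term:
  -u_xx = - A e^{x}
  2·u_tt = 0
So the left-hand side equals
  - A e^{x}
This must equal f(x, t) = 2 e^{x} identically.
Matching coefficients of the independent functions:
  [e^{x}]:  - A = 2
Solving: A = -2.
Check against the point condition:
  u(0, 0) = -2  ⟹  A = -2  ✓
Hence u(x, t) = - 2 e^{x}.

Answer: u(x, t) = - 2 e^{x}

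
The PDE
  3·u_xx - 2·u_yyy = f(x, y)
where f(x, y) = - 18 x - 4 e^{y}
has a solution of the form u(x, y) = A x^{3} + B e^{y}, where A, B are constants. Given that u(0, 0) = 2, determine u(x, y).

Substitute the ansatz u = A x^{3} + B e^{y} into the left-hand side.
Derivatives of the ansatz:
  u_xx = 6 A x
  u_yyy = B e^{y}
Term by term:
  3·u_xx = 18 A x
  -2·u_yyy = - 2 B e^{y}
So the left-hand side equals
  18 A x - 2 B e^{y}
This must equal f(x, y) = - 18 x - 4 e^{y} identically.
Matching coefficients of the independent functions:
  [x]:  18 A = -18
  [e^{y}]:  - 2 B = -4
Solving: A = -1, B = 2.
Check against the point condition:
  u(0, 0) = 2  ⟹  B = 2  ✓
Hence u(x, y) = - x^{3} + 2 e^{y}.

Answer: u(x, y) = - x^{3} + 2 e^{y}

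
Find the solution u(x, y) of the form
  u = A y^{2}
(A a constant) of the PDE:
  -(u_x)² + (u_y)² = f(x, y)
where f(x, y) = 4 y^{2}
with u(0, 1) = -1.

Substitute the ansatz u = A y^{2} into the left-hand side.
Derivatives of the ansatz:
  u_x = 0
  u_y = 2 A y
Term by term:
  -(u_x)² = 0
  (u_y)² = 4 A^{2} y^{2}
So the left-hand side equals
  4 A^{2} y^{2}
This must equal f(x, y) = 4 y^{2} identically.
Matching coefficients of the independent functions:
  [y^{2}]:  4 A^{2} = 4
These equations allow (A) = (-1) or (1).
Impose the point condition(s):
  u(0, 1) = -1  ⟹  A = -1
Only A = -1 satisfies everything.
Hence u(x, y) = - y^{2}.

Answer: u(x, y) = - y^{2}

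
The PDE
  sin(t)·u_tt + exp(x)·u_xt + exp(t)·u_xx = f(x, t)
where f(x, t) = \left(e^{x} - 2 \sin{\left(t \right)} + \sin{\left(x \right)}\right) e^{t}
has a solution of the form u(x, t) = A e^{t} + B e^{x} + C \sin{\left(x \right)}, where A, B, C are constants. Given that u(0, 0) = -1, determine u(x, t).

Substitute the ansatz u = A e^{t} + B e^{x} + C \sin{\left(x \right)} into the left-hand side.
Derivatives of the ansatz:
  u_tt = A e^{t}
  u_xt = 0
  u_xx = B e^{x} - C \sin{\left(x \right)}
Term by term:
  sin(t)·u_tt = A e^{t} \sin{\left(t \right)}
  exp(x)·u_xt = 0
  exp(t)·u_xx = B e^{t} e^{x} - C e^{t} \sin{\left(x \right)}
So the left-hand side equals
  A e^{t} \sin{\left(t \right)} + B e^{t} e^{x} - C e^{t} \sin{\left(x \right)}
This must equal f(x, t) identically; expanded, f = e^{t} e^{x} - 2 e^{t} \sin{\left(t \right)} + e^{t} \sin{\left(x \right)}.
Matching coefficients of the independent functions:
  [e^{t} e^{x}]:  B = 1
  [e^{t} \sin{\left(t \right)}]:  A = -2
  [e^{t} \sin{\left(x \right)}]:  - C = 1
Solving: A = -2, B = 1, C = -1.
Check against the point condition:
  u(0, 0) = -1  ⟹  A + B = -1  ✓
Hence u(x, t) = - 2 e^{t} + e^{x} - \sin{\left(x \right)}.

Answer: u(x, t) = - 2 e^{t} + e^{x} - \sin{\left(x \right)}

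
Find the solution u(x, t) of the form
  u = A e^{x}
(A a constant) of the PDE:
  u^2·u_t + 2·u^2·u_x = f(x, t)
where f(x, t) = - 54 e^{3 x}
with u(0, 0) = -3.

Substitute the ansatz u = A e^{x} into the left-hand side.
Derivatives of the ansatz:
  u_t = 0
  u_x = A e^{x}
Term by term:
  u^2·u_t = 0
  2·u^2·u_x = 2 A^{3} e^{3 x}
So the left-hand side equals
  2 A^{3} e^{3 x}
This must equal f(x, t) = - 54 e^{3 x} identically.
Matching coefficients of the independent functions:
  [e^{3 x}]:  2 A^{3} = -54
Solving: A = -3.
Check against the point condition:
  u(0, 0) = -3  ⟹  A = -3  ✓
Hence u(x, t) = - 3 e^{x}.

Answer: u(x, t) = - 3 e^{x}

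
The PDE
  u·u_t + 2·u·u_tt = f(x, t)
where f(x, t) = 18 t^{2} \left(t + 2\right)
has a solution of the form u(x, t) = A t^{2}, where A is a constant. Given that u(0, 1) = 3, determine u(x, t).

Substitute the ansatz u = A t^{2} into the left-hand side.
Derivatives of the ansatz:
  u_t = 2 A t
  u_tt = 2 A
Term by term:
  u·u_t = 2 A^{2} t^{3}
  2·u·u_tt = 4 A^{2} t^{2}
So the left-hand side equals
  2 A^{2} t^{3} + 4 A^{2} t^{2}
This must equal f(x, t) identically; expanded, f = 18 t^{3} + 36 t^{2}.
Matching coefficients of the independent functions:
  [t^{2}]:  4 A^{2} = 36
  [t^{3}]:  2 A^{2} = 18
These equations allow (A) = (-3) or (3).
Impose the point condition(s):
  u(0, 1) = 3  ⟹  A = 3
Only A = 3 satisfies everything.
Hence u(x, t) = 3 t^{2}.

Answer: u(x, t) = 3 t^{2}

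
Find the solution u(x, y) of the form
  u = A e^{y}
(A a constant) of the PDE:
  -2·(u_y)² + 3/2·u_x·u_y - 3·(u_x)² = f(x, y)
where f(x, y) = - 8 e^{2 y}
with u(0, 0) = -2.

Substitute the ansatz u = A e^{y} into the left-hand side.
Derivatives of the ansatz:
  u_y = A e^{y}
  u_x = 0
Term by term:
  -2·(u_y)² = - 2 A^{2} e^{2 y}
  3/2·u_x·u_y = 0
  -3·(u_x)² = 0
So the left-hand side equals
  - 2 A^{2} e^{2 y}
This must equal f(x, y) = - 8 e^{2 y} identically.
Matching coefficients of the independent functions:
  [e^{2 y}]:  - 2 A^{2} = -8
These equations allow (A) = (-2) or (2).
Impose the point condition(s):
  u(0, 0) = -2  ⟹  A = -2
Only A = -2 satisfies everything.
Hence u(x, y) = - 2 e^{y}.

Answer: u(x, y) = - 2 e^{y}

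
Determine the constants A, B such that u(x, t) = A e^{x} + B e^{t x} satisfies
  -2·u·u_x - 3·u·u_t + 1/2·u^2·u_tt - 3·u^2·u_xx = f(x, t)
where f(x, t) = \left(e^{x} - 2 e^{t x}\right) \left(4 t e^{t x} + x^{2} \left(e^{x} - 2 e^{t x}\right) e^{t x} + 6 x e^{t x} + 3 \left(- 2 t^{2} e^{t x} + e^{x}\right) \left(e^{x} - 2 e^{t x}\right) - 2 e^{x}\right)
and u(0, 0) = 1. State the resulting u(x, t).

Answer: u(x, t) = - e^{x} + 2 e^{t x}

Derivation:
Substitute the ansatz u = A e^{x} + B e^{t x} into the left-hand side.
Derivatives of the ansatz:
  u_x = A e^{x} + B t e^{t x}
  u_t = B x e^{t x}
  u_tt = B x^{2} e^{t x}
  u_xx = A e^{x} + B t^{2} e^{t x}
Term by term:
  -2·u·u_x = - 2 A^{2} e^{2 x} - 2 A B t e^{x} e^{t x} - 2 A B e^{x} e^{t x} - 2 B^{2} t e^{2 t x}
  -3·u·u_t = - 3 A B x e^{x} e^{t x} - 3 B^{2} x e^{2 t x}
  1/2·u^2·u_tt = \frac{A^{2} B x^{2} e^{2 x} e^{t x}}{2} + A B^{2} x^{2} e^{x} e^{2 t x} + \frac{B^{3} x^{2} e^{3 t x}}{2}
  -3·u^2·u_xx = - 3 A^{3} e^{3 x} - 3 A^{2} B t^{2} e^{2 x} e^{t x} - 6 A^{2} B e^{2 x} e^{t x} - 6 A B^{2} t^{2} e^{x} e^{2 t x} - 3 A B^{2} e^{x} e^{2 t x} - 3 B^{3} t^{2} e^{3 t x}
So the left-hand side equals
  - 3 A^{3} e^{3 x} - 3 A^{2} B t^{2} e^{2 x} e^{t x} + \frac{A^{2} B x^{2} e^{2 x} e^{t x}}{2} - 6 A^{2} B e^{2 x} e^{t x} - 2 A^{2} e^{2 x} - 6 A B^{2} t^{2} e^{x} e^{2 t x} + A B^{2} x^{2} e^{x} e^{2 t x} - 3 A B^{2} e^{x} e^{2 t x} - 2 A B t e^{x} e^{t x} - 3 A B x e^{x} e^{t x} - 2 A B e^{x} e^{t x} - 3 B^{3} t^{2} e^{3 t x} + \frac{B^{3} x^{2} e^{3 t x}}{2} - 2 B^{2} t e^{2 t x} - 3 B^{2} x e^{2 t x}
This must equal f(x, t) identically; expanded, f = - 6 t^{2} e^{2 x} e^{t x} + 24 t^{2} e^{x} e^{2 t x} - 24 t^{2} e^{3 t x} + 4 t e^{x} e^{t x} - 8 t e^{2 t x} + x^{2} e^{2 x} e^{t x} - 4 x^{2} e^{x} e^{2 t x} + 4 x^{2} e^{3 t x} + 6 x e^{x} e^{t x} - 12 x e^{2 t x} + 3 e^{3 x} - 12 e^{2 x} e^{t x} - 2 e^{2 x} + 12 e^{x} e^{2 t x} + 4 e^{x} e^{t x}.
Matching coefficients of the independent functions:
(each divided by its leading coefficient; functions giving the same equation are listed together)
  [t e^{2 t x}, x e^{2 t x}]:  B^{2} - 4 = 0
  [t^{2} e^{3 t x}, x^{2} e^{3 t x}]:  B^{3} - 8 = 0
  [e^{x} e^{t x}, t e^{x} e^{t x}, x e^{x} e^{t x}]:  A B + 2 = 0
  [e^{x} e^{2 t x}, t^{2} e^{x} e^{2 t x}, x^{2} e^{x} e^{2 t x}]:  A B^{2} + 4 = 0
  [e^{2 x} e^{t x}, t^{2} e^{2 x} e^{t x}, x^{2} e^{2 x} e^{t x}]:  A^{2} B - 2 = 0
  [e^{2 x}]:  A^{2} - 1 = 0
  [e^{3 x}]:  A^{3} + 1 = 0
Solving: A = -1, B = 2.
Check against the point condition:
  u(0, 0) = 1  ⟹  A + B = 1  ✓
Hence u(x, t) = - e^{x} + 2 e^{t x}.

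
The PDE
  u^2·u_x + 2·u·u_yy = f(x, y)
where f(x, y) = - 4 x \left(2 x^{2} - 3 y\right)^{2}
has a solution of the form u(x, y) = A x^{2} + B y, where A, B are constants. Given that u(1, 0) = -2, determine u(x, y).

Substitute the ansatz u = A x^{2} + B y into the left-hand side.
Derivatives of the ansatz:
  u_x = 2 A x
  u_yy = 0
Term by term:
  u^2·u_x = 2 A^{3} x^{5} + 4 A^{2} B x^{3} y + 2 A B^{2} x y^{2}
  2·u·u_yy = 0
So the left-hand side equals
  2 A^{3} x^{5} + 4 A^{2} B x^{3} y + 2 A B^{2} x y^{2}
This must equal f(x, y) identically; expanded, f = - 16 x^{5} + 48 x^{3} y - 36 x y^{2}.
Matching coefficients of the independent functions:
  [x^{5}]:  2 A^{3} = -16
  [x y^{2}]:  2 A B^{2} = -36
  [x^{3} y]:  4 A^{2} B = 48
Solving: A = -2, B = 3.
Check against the point condition:
  u(1, 0) = -2  ⟹  A = -2  ✓
Hence u(x, y) = - 2 x^{2} + 3 y.

Answer: u(x, y) = - 2 x^{2} + 3 y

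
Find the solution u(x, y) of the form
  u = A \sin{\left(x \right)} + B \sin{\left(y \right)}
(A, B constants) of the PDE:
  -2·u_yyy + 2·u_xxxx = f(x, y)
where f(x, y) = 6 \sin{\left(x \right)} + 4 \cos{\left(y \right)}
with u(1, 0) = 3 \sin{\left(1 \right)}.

Substitute the ansatz u = A \sin{\left(x \right)} + B \sin{\left(y \right)} into the left-hand side.
Derivatives of the ansatz:
  u_yyy = - B \cos{\left(y \right)}
  u_xxxx = A \sin{\left(x \right)}
Term by term:
  -2·u_yyy = 2 B \cos{\left(y \right)}
  2·u_xxxx = 2 A \sin{\left(x \right)}
So the left-hand side equals
  2 A \sin{\left(x \right)} + 2 B \cos{\left(y \right)}
This must equal f(x, y) = 6 \sin{\left(x \right)} + 4 \cos{\left(y \right)} identically.
Matching coefficients of the independent functions:
  [\sin{\left(x \right)}]:  2 A = 6
  [\cos{\left(y \right)}]:  2 B = 4
Solving: A = 3, B = 2.
Check against the point condition:
  u(1, 0) = 3 \sin{\left(1 \right)}  ⟹  A \sin{\left(1 \right)} = 3 \sin{\left(1 \right)}  ✓
Hence u(x, y) = 3 \sin{\left(x \right)} + 2 \sin{\left(y \right)}.

Answer: u(x, y) = 3 \sin{\left(x \right)} + 2 \sin{\left(y \right)}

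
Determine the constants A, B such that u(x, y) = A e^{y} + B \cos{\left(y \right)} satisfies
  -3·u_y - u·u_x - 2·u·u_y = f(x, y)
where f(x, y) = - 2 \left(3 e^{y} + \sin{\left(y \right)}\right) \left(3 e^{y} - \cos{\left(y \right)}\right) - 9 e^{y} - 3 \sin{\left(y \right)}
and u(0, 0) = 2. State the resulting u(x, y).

Substitute the ansatz u = A e^{y} + B \cos{\left(y \right)} into the left-hand side.
Derivatives of the ansatz:
  u_y = A e^{y} - B \sin{\left(y \right)}
  u_x = 0
Term by term:
  -3·u_y = - 3 A e^{y} + 3 B \sin{\left(y \right)}
  -u·u_x = 0
  -2·u·u_y = - 2 A^{2} e^{2 y} + 2 A B e^{y} \sin{\left(y \right)} - 2 A B e^{y} \cos{\left(y \right)} + 2 B^{2} \sin{\left(y \right)} \cos{\left(y \right)}
So the left-hand side equals
  - 2 A^{2} e^{2 y} + 2 A B e^{y} \sin{\left(y \right)} - 2 A B e^{y} \cos{\left(y \right)} - 3 A e^{y} + 2 B^{2} \sin{\left(y \right)} \cos{\left(y \right)} + 3 B \sin{\left(y \right)}
This must equal f(x, y) identically; expanded, f = - 18 e^{2 y} - 6 e^{y} \sin{\left(y \right)} + 6 e^{y} \cos{\left(y \right)} - 9 e^{y} + 2 \sin{\left(y \right)} \cos{\left(y \right)} - 3 \sin{\left(y \right)}.
Matching coefficients of the independent functions:
  [e^{y} \sin{\left(y \right)}]:  2 A B = -6
  [e^{y} \cos{\left(y \right)}]:  - 2 A B = 6
  [\sin{\left(y \right)} \cos{\left(y \right)}]:  2 B^{2} = 2
  [e^{y}]:  - 3 A = -9
  [e^{2 y}]:  - 2 A^{2} = -18
  [\sin{\left(y \right)}]:  3 B = -3
Solving: A = 3, B = -1.
Check against the point condition:
  u(0, 0) = 2  ⟹  A + B = 2  ✓
Hence u(x, y) = 3 e^{y} - \cos{\left(y \right)}.

Answer: u(x, y) = 3 e^{y} - \cos{\left(y \right)}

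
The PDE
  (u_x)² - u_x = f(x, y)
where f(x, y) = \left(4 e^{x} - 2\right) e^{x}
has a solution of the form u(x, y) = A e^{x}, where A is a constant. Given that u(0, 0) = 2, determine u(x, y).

Substitute the ansatz u = A e^{x} into the left-hand side.
Derivatives of the ansatz:
  u_x = A e^{x}
Term by term:
  (u_x)² = A^{2} e^{2 x}
  -u_x = - A e^{x}
So the left-hand side equals
  A^{2} e^{2 x} - A e^{x}
This must equal f(x, y) = \left(4 e^{x} - 2\right) e^{x} identically.
Matching coefficients of the independent functions:
  [e^{x}]:  - A = -2
  [e^{2 x}]:  A^{2} = 4
Solving: A = 2.
Check against the point condition:
  u(0, 0) = 2  ⟹  A = 2  ✓
Hence u(x, y) = 2 e^{x}.

Answer: u(x, y) = 2 e^{x}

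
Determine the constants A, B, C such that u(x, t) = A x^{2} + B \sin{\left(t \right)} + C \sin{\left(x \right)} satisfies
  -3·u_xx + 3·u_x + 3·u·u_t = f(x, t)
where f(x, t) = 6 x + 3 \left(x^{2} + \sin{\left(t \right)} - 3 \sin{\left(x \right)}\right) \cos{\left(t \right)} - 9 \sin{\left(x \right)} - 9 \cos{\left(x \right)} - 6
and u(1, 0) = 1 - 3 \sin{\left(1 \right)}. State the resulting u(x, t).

Substitute the ansatz u = A x^{2} + B \sin{\left(t \right)} + C \sin{\left(x \right)} into the left-hand side.
Derivatives of the ansatz:
  u_xx = 2 A - C \sin{\left(x \right)}
  u_x = 2 A x + C \cos{\left(x \right)}
  u_t = B \cos{\left(t \right)}
Term by term:
  -3·u_xx = - 6 A + 3 C \sin{\left(x \right)}
  3·u_x = 6 A x + 3 C \cos{\left(x \right)}
  3·u·u_t = 3 A B x^{2} \cos{\left(t \right)} + 3 B^{2} \sin{\left(t \right)} \cos{\left(t \right)} + 3 B C \sin{\left(x \right)} \cos{\left(t \right)}
So the left-hand side equals
  3 A B x^{2} \cos{\left(t \right)} + 6 A x - 6 A + 3 B^{2} \sin{\left(t \right)} \cos{\left(t \right)} + 3 B C \sin{\left(x \right)} \cos{\left(t \right)} + 3 C \sin{\left(x \right)} + 3 C \cos{\left(x \right)}
This must equal f(x, t) identically; expanded, f = 3 x^{2} \cos{\left(t \right)} + 6 x + 3 \sin{\left(t \right)} \cos{\left(t \right)} - 9 \sin{\left(x \right)} \cos{\left(t \right)} - 9 \sin{\left(x \right)} - 9 \cos{\left(x \right)} - 6.
Matching coefficients of the independent functions:
  [constant term]:  - 6 A = -6
  [x]:  6 A = 6
  [x^{2} \cos{\left(t \right)}]:  3 A B = 3
  [\sin{\left(t \right)} \cos{\left(t \right)}]:  3 B^{2} = 3
  [\sin{\left(x \right)} \cos{\left(t \right)}]:  3 B C = -9
  [\sin{\left(x \right)}, \cos{\left(x \right)}]:  3 C = -9
Solving: A = 1, B = 1, C = -3.
Check against the point condition:
  u(1, 0) = 1 - 3 \sin{\left(1 \right)}  ⟹  A + C \sin{\left(1 \right)} = 1 - 3 \sin{\left(1 \right)}  ✓
Hence u(x, t) = x^{2} + \sin{\left(t \right)} - 3 \sin{\left(x \right)}.

Answer: u(x, t) = x^{2} + \sin{\left(t \right)} - 3 \sin{\left(x \right)}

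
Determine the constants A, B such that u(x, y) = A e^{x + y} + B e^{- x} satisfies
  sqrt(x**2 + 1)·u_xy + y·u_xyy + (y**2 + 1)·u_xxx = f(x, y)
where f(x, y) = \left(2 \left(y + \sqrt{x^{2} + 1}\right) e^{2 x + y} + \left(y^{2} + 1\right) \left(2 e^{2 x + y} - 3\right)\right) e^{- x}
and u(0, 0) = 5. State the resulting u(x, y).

Substitute the ansatz u = A e^{x + y} + B e^{- x} into the left-hand side.
Derivatives of the ansatz:
  u_xy = A e^{x} e^{y}
  u_xyy = A e^{x} e^{y}
  u_xxx = A e^{x} e^{y} - B e^{- x}
Term by term:
  sqrt(x**2 + 1)·u_xy = A \sqrt{x^{2} + 1} e^{x} e^{y}
  y·u_xyy = A y e^{x} e^{y}
  (y**2 + 1)·u_xxx = A y^{2} e^{x} e^{y} + A e^{x} e^{y} - B y^{2} e^{- x} - B e^{- x}
So the left-hand side equals
  A y^{2} e^{x} e^{y} + A y e^{x} e^{y} + A \sqrt{x^{2} + 1} e^{x} e^{y} + A e^{x} e^{y} - B y^{2} e^{- x} - B e^{- x}
This must equal f(x, y) identically; expanded, f = 2 y^{2} e^{x} e^{y} - 3 y^{2} e^{- x} + 2 y e^{x} e^{y} + 2 \sqrt{x^{2} + 1} e^{x} e^{y} + 2 e^{x} e^{y} - 3 e^{- x}.
Matching coefficients of the independent functions:
  [y^{2} e^{- x}, e^{- x}]:  - B = -3
  [e^{x} e^{y}, y e^{x} e^{y}, y^{2} e^{x} e^{y}, \sqrt{x^{2} + 1} e^{x} e^{y}]:  A = 2
Solving: A = 2, B = 3.
Check against the point condition:
  u(0, 0) = 5  ⟹  A + B = 5  ✓
Hence u(x, y) = 2 e^{x + y} + 3 e^{- x}.

Answer: u(x, y) = 2 e^{x + y} + 3 e^{- x}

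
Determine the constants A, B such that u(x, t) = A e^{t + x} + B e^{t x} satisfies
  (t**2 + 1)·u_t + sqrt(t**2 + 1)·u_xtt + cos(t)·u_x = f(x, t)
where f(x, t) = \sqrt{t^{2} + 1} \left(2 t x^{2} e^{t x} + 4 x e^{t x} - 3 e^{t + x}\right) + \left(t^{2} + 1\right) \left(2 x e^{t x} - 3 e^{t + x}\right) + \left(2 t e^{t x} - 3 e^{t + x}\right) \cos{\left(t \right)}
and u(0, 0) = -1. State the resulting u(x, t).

Answer: u(x, t) = 2 e^{t x} - 3 e^{t + x}

Derivation:
Substitute the ansatz u = A e^{t + x} + B e^{t x} into the left-hand side.
Derivatives of the ansatz:
  u_t = A e^{t} e^{x} + B x e^{t x}
  u_xtt = A e^{t} e^{x} + B t x^{2} e^{t x} + 2 B x e^{t x}
  u_x = A e^{t} e^{x} + B t e^{t x}
Term by term:
  (t**2 + 1)·u_t = A t^{2} e^{t} e^{x} + A e^{t} e^{x} + B t^{2} x e^{t x} + B x e^{t x}
  sqrt(t**2 + 1)·u_xtt = A \sqrt{t^{2} + 1} e^{t} e^{x} + B t x^{2} \sqrt{t^{2} + 1} e^{t x} + 2 B x \sqrt{t^{2} + 1} e^{t x}
  cos(t)·u_x = A e^{t} e^{x} \cos{\left(t \right)} + B t e^{t x} \cos{\left(t \right)}
So the left-hand side equals
  A t^{2} e^{t} e^{x} + A \sqrt{t^{2} + 1} e^{t} e^{x} + A e^{t} e^{x} \cos{\left(t \right)} + A e^{t} e^{x} + B t^{2} x e^{t x} + B t x^{2} \sqrt{t^{2} + 1} e^{t x} + B t e^{t x} \cos{\left(t \right)} + 2 B x \sqrt{t^{2} + 1} e^{t x} + B x e^{t x}
This must equal f(x, t) identically; expanded, f = 2 t^{2} x e^{t x} - 3 t^{2} e^{t} e^{x} + 2 t x^{2} \sqrt{t^{2} + 1} e^{t x} + 2 t e^{t x} \cos{\left(t \right)} + 4 x \sqrt{t^{2} + 1} e^{t x} + 2 x e^{t x} - 3 \sqrt{t^{2} + 1} e^{t} e^{x} - 3 e^{t} e^{x} \cos{\left(t \right)} - 3 e^{t} e^{x}.
Matching coefficients of the independent functions:
  [x e^{t x}, t e^{t x} \cos{\left(t \right)}, t^{2} x e^{t x}, t x^{2} \sqrt{t^{2} + 1} e^{t x}]:  B = 2
  [e^{t} e^{x}, t^{2} e^{t} e^{x}, \sqrt{t^{2} + 1} e^{t} e^{x}, e^{t} e^{x} \cos{\left(t \right)}]:  A = -3
  [x \sqrt{t^{2} + 1} e^{t x}]:  2 B = 4
Solving: A = -3, B = 2.
Check against the point condition:
  u(0, 0) = -1  ⟹  A + B = -1  ✓
Hence u(x, t) = 2 e^{t x} - 3 e^{t + x}.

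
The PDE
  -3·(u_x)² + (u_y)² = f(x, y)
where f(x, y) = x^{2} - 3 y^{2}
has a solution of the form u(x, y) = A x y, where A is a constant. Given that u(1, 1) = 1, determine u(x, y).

Substitute the ansatz u = A x y into the left-hand side.
Derivatives of the ansatz:
  u_x = A y
  u_y = A x
Term by term:
  -3·(u_x)² = - 3 A^{2} y^{2}
  (u_y)² = A^{2} x^{2}
So the left-hand side equals
  A^{2} x^{2} - 3 A^{2} y^{2}
This must equal f(x, y) = x^{2} - 3 y^{2} identically.
Matching coefficients of the independent functions:
  [x^{2}]:  A^{2} = 1
  [y^{2}]:  - 3 A^{2} = -3
These equations allow (A) = (-1) or (1).
Impose the point condition(s):
  u(1, 1) = 1  ⟹  A = 1
Only A = 1 satisfies everything.
Hence u(x, y) = x y.

Answer: u(x, y) = x y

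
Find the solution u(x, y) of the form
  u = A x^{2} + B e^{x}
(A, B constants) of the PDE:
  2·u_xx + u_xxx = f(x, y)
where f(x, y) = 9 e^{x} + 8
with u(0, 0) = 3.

Substitute the ansatz u = A x^{2} + B e^{x} into the left-hand side.
Derivatives of the ansatz:
  u_xx = 2 A + B e^{x}
  u_xxx = B e^{x}
Term by term:
  2·u_xx = 4 A + 2 B e^{x}
  u_xxx = B e^{x}
So the left-hand side equals
  4 A + 3 B e^{x}
This must equal f(x, y) = 9 e^{x} + 8 identically.
Matching coefficients of the independent functions:
  [constant term]:  4 A = 8
  [e^{x}]:  3 B = 9
Solving: A = 2, B = 3.
Check against the point condition:
  u(0, 0) = 3  ⟹  B = 3  ✓
Hence u(x, y) = 2 x^{2} + 3 e^{x}.

Answer: u(x, y) = 2 x^{2} + 3 e^{x}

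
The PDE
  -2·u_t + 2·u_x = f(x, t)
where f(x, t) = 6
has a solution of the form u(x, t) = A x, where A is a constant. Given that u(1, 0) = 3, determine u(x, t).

Substitute the ansatz u = A x into the left-hand side.
Derivatives of the ansatz:
  u_t = 0
  u_x = A
Term by term:
  -2·u_t = 0
  2·u_x = 2 A
So the left-hand side equals
  2 A
This must equal f(x, t) = 6 identically.
Matching coefficients of the independent functions:
  [constant term]:  2 A = 6
Solving: A = 3.
Check against the point condition:
  u(1, 0) = 3  ⟹  A = 3  ✓
Hence u(x, t) = 3 x.

Answer: u(x, t) = 3 x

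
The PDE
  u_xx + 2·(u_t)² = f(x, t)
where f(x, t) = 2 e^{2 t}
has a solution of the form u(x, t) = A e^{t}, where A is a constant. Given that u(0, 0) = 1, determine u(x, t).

Substitute the ansatz u = A e^{t} into the left-hand side.
Derivatives of the ansatz:
  u_xx = 0
  u_t = A e^{t}
Term by term:
  u_xx = 0
  2·(u_t)² = 2 A^{2} e^{2 t}
So the left-hand side equals
  2 A^{2} e^{2 t}
This must equal f(x, t) = 2 e^{2 t} identically.
Matching coefficients of the independent functions:
  [e^{2 t}]:  2 A^{2} = 2
These equations allow (A) = (-1) or (1).
Impose the point condition(s):
  u(0, 0) = 1  ⟹  A = 1
Only A = 1 satisfies everything.
Hence u(x, t) = e^{t}.

Answer: u(x, t) = e^{t}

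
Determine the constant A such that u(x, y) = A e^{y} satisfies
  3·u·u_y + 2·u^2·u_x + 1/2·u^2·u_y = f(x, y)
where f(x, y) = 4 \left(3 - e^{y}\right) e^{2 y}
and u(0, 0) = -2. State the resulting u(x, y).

Substitute the ansatz u = A e^{y} into the left-hand side.
Derivatives of the ansatz:
  u_y = A e^{y}
  u_x = 0
Term by term:
  3·u·u_y = 3 A^{2} e^{2 y}
  2·u^2·u_x = 0
  1/2·u^2·u_y = \frac{A^{3} e^{3 y}}{2}
So the left-hand side equals
  \frac{A^{3} e^{3 y}}{2} + 3 A^{2} e^{2 y}
This must equal f(x, y) identically; expanded, f = - 4 e^{3 y} + 12 e^{2 y}.
Matching coefficients of the independent functions:
  [e^{2 y}]:  3 A^{2} = 12
  [e^{3 y}]:  \frac{A^{3}}{2} = -4
Solving: A = -2.
Check against the point condition:
  u(0, 0) = -2  ⟹  A = -2  ✓
Hence u(x, y) = - 2 e^{y}.

Answer: u(x, y) = - 2 e^{y}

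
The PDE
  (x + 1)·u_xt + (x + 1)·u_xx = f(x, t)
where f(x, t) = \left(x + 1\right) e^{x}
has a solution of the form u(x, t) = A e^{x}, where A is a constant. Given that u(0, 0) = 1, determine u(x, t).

Answer: u(x, t) = e^{x}

Derivation:
Substitute the ansatz u = A e^{x} into the left-hand side.
Derivatives of the ansatz:
  u_xt = 0
  u_xx = A e^{x}
Term by term:
  (x + 1)·u_xt = 0
  (x + 1)·u_xx = A x e^{x} + A e^{x}
So the left-hand side equals
  A x e^{x} + A e^{x}
This must equal f(x, t) identically; expanded, f = x e^{x} + e^{x}.
Matching coefficients of the independent functions:
  [x e^{x}, e^{x}]:  A = 1
Solving: A = 1.
Check against the point condition:
  u(0, 0) = 1  ⟹  A = 1  ✓
Hence u(x, t) = e^{x}.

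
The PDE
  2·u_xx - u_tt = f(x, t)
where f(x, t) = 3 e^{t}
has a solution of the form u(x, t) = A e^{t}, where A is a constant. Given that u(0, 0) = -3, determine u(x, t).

Substitute the ansatz u = A e^{t} into the left-hand side.
Derivatives of the ansatz:
  u_xx = 0
  u_tt = A e^{t}
Term by term:
  2·u_xx = 0
  -u_tt = - A e^{t}
So the left-hand side equals
  - A e^{t}
This must equal f(x, t) = 3 e^{t} identically.
Matching coefficients of the independent functions:
  [e^{t}]:  - A = 3
Solving: A = -3.
Check against the point condition:
  u(0, 0) = -3  ⟹  A = -3  ✓
Hence u(x, t) = - 3 e^{t}.

Answer: u(x, t) = - 3 e^{t}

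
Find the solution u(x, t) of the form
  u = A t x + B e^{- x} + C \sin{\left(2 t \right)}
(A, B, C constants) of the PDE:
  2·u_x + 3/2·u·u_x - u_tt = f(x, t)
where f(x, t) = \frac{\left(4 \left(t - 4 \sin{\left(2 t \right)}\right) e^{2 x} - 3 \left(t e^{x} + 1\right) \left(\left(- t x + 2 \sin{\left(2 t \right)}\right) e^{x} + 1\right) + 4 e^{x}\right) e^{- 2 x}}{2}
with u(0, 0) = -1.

Answer: u(x, t) = t x - 2 \sin{\left(2 t \right)} - e^{- x}

Derivation:
Substitute the ansatz u = A t x + B e^{- x} + C \sin{\left(2 t \right)} into the left-hand side.
Derivatives of the ansatz:
  u_x = A t - B e^{- x}
  u_tt = - 4 C \sin{\left(2 t \right)}
Term by term:
  2·u_x = 2 A t - 2 B e^{- x}
  3/2·u·u_x = \frac{3 A^{2} t^{2} x}{2} - \frac{3 A B t x e^{- x}}{2} + \frac{3 A B t e^{- x}}{2} + \frac{3 A C t \sin{\left(2 t \right)}}{2} - \frac{3 B^{2} e^{- 2 x}}{2} - \frac{3 B C e^{- x} \sin{\left(2 t \right)}}{2}
  -u_tt = 4 C \sin{\left(2 t \right)}
So the left-hand side equals
  \frac{3 A^{2} t^{2} x}{2} - \frac{3 A B t x e^{- x}}{2} + \frac{3 A B t e^{- x}}{2} + \frac{3 A C t \sin{\left(2 t \right)}}{2} + 2 A t - \frac{3 B^{2} e^{- 2 x}}{2} - \frac{3 B C e^{- x} \sin{\left(2 t \right)}}{2} - 2 B e^{- x} + 4 C \sin{\left(2 t \right)}
This must equal f(x, t) identically; expanded, f = \frac{3 t^{2} x}{2} + \frac{3 t x e^{- x}}{2} - 3 t \sin{\left(2 t \right)} + 2 t - \frac{3 t e^{- x}}{2} - 8 \sin{\left(2 t \right)} - 3 e^{- x} \sin{\left(2 t \right)} + 2 e^{- x} - \frac{3 e^{- 2 x}}{2}.
Matching coefficients of the independent functions:
  [t]:  2 A = 2
  [t e^{- x}]:  \frac{3 A B}{2} = - \frac{3}{2}
  [t \sin{\left(2 t \right)}]:  \frac{3 A C}{2} = -3
  [t^{2} x]:  \frac{3 A^{2}}{2} = \frac{3}{2}
  [e^{- x} \sin{\left(2 t \right)}]:  - \frac{3 B C}{2} = -3
  [t x e^{- x}]:  - \frac{3 A B}{2} = \frac{3}{2}
  [e^{- 2 x}]:  - \frac{3 B^{2}}{2} = - \frac{3}{2}
  [e^{- x}]:  - 2 B = 2
  [\sin{\left(2 t \right)}]:  4 C = -8
Solving: A = 1, B = -1, C = -2.
Check against the point condition:
  u(0, 0) = -1  ⟹  B = -1  ✓
Hence u(x, t) = t x - 2 \sin{\left(2 t \right)} - e^{- x}.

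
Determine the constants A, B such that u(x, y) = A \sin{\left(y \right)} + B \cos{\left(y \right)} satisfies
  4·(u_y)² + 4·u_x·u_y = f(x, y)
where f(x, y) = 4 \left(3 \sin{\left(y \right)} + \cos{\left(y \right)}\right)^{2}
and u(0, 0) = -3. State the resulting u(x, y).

Answer: u(x, y) = \sin{\left(y \right)} - 3 \cos{\left(y \right)}

Derivation:
Substitute the ansatz u = A \sin{\left(y \right)} + B \cos{\left(y \right)} into the left-hand side.
Derivatives of the ansatz:
  u_y = A \cos{\left(y \right)} - B \sin{\left(y \right)}
  u_x = 0
Term by term:
  4·(u_y)² = 4 A^{2} \cos^{2}{\left(y \right)} - 8 A B \sin{\left(y \right)} \cos{\left(y \right)} + 4 B^{2} \sin^{2}{\left(y \right)}
  4·u_x·u_y = 0
So the left-hand side equals
  4 A^{2} \cos^{2}{\left(y \right)} - 8 A B \sin{\left(y \right)} \cos{\left(y \right)} + 4 B^{2} \sin^{2}{\left(y \right)}
This must equal f(x, y) identically; expanded, f = 36 \sin^{2}{\left(y \right)} + 24 \sin{\left(y \right)} \cos{\left(y \right)} + 4 \cos^{2}{\left(y \right)}.
Matching coefficients of the independent functions:
  [\sin{\left(y \right)} \cos{\left(y \right)}]:  - 8 A B = 24
  [\sin^{2}{\left(y \right)}]:  4 B^{2} = 36
  [\cos^{2}{\left(y \right)}]:  4 A^{2} = 4
These equations allow (A, B) = (-1, 3) or (1, -3).
Impose the point condition(s):
  u(0, 0) = -3  ⟹  B = -3
Only A = 1, B = -3 satisfies everything.
Hence u(x, y) = \sin{\left(y \right)} - 3 \cos{\left(y \right)}.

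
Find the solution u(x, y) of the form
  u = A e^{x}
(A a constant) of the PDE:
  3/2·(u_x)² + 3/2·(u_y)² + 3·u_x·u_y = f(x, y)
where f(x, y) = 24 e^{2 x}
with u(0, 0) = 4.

Substitute the ansatz u = A e^{x} into the left-hand side.
Derivatives of the ansatz:
  u_x = A e^{x}
  u_y = 0
Term by term:
  3/2·(u_x)² = \frac{3 A^{2} e^{2 x}}{2}
  3/2·(u_y)² = 0
  3·u_x·u_y = 0
So the left-hand side equals
  \frac{3 A^{2} e^{2 x}}{2}
This must equal f(x, y) = 24 e^{2 x} identically.
Matching coefficients of the independent functions:
  [e^{2 x}]:  \frac{3 A^{2}}{2} = 24
These equations allow (A) = (-4) or (4).
Impose the point condition(s):
  u(0, 0) = 4  ⟹  A = 4
Only A = 4 satisfies everything.
Hence u(x, y) = 4 e^{x}.

Answer: u(x, y) = 4 e^{x}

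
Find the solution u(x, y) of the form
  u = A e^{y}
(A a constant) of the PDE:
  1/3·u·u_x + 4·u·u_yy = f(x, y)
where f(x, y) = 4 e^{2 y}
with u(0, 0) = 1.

Substitute the ansatz u = A e^{y} into the left-hand side.
Derivatives of the ansatz:
  u_x = 0
  u_yy = A e^{y}
Term by term:
  1/3·u·u_x = 0
  4·u·u_yy = 4 A^{2} e^{2 y}
So the left-hand side equals
  4 A^{2} e^{2 y}
This must equal f(x, y) = 4 e^{2 y} identically.
Matching coefficients of the independent functions:
  [e^{2 y}]:  4 A^{2} = 4
These equations allow (A) = (-1) or (1).
Impose the point condition(s):
  u(0, 0) = 1  ⟹  A = 1
Only A = 1 satisfies everything.
Hence u(x, y) = e^{y}.

Answer: u(x, y) = e^{y}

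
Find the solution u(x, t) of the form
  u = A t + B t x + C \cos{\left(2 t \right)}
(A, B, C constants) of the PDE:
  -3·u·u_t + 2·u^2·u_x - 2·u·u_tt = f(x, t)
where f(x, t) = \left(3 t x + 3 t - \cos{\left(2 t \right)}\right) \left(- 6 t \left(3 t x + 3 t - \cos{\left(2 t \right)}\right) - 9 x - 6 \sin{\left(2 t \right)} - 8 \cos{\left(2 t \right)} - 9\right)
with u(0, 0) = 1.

Substitute the ansatz u = A t + B t x + C \cos{\left(2 t \right)} into the left-hand side.
Derivatives of the ansatz:
  u_t = A + B x - 2 C \sin{\left(2 t \right)}
  u_x = B t
  u_tt = - 4 C \cos{\left(2 t \right)}
Term by term:
  -3·u·u_t = - 3 A^{2} t - 6 A B t x + 6 A C t \sin{\left(2 t \right)} - 3 A C \cos{\left(2 t \right)} - 3 B^{2} t x^{2} + 6 B C t x \sin{\left(2 t \right)} - 3 B C x \cos{\left(2 t \right)} + 6 C^{2} \sin{\left(2 t \right)} \cos{\left(2 t \right)}
  2·u^2·u_x = 2 A^{2} B t^{3} + 4 A B^{2} t^{3} x + 4 A B C t^{2} \cos{\left(2 t \right)} + 2 B^{3} t^{3} x^{2} + 4 B^{2} C t^{2} x \cos{\left(2 t \right)} + 2 B C^{2} t \cos^{2}{\left(2 t \right)}
  -2·u·u_tt = 8 A C t \cos{\left(2 t \right)} + 8 B C t x \cos{\left(2 t \right)} + 8 C^{2} \cos^{2}{\left(2 t \right)}
So the left-hand side equals
  2 A^{2} B t^{3} - 3 A^{2} t + 4 A B^{2} t^{3} x + 4 A B C t^{2} \cos{\left(2 t \right)} - 6 A B t x + 6 A C t \sin{\left(2 t \right)} + 8 A C t \cos{\left(2 t \right)} - 3 A C \cos{\left(2 t \right)} + 2 B^{3} t^{3} x^{2} + 4 B^{2} C t^{2} x \cos{\left(2 t \right)} - 3 B^{2} t x^{2} + 2 B C^{2} t \cos^{2}{\left(2 t \right)} + 6 B C t x \sin{\left(2 t \right)} + 8 B C t x \cos{\left(2 t \right)} - 3 B C x \cos{\left(2 t \right)} + 6 C^{2} \sin{\left(2 t \right)} \cos{\left(2 t \right)} + 8 C^{2} \cos^{2}{\left(2 t \right)}
This must equal f(x, t) identically; expanded, f = - 54 t^{3} x^{2} - 108 t^{3} x - 54 t^{3} + 36 t^{2} x \cos{\left(2 t \right)} + 36 t^{2} \cos{\left(2 t \right)} - 27 t x^{2} - 18 t x \sin{\left(2 t \right)} - 24 t x \cos{\left(2 t \right)} - 54 t x - 18 t \sin{\left(2 t \right)} - 6 t \cos^{2}{\left(2 t \right)} - 24 t \cos{\left(2 t \right)} - 27 t + 9 x \cos{\left(2 t \right)} + 6 \sin{\left(2 t \right)} \cos{\left(2 t \right)} + 8 \cos^{2}{\left(2 t \right)} + 9 \cos{\left(2 t \right)}.
Matching coefficients of the independent functions:
(each divided by its leading coefficient; functions giving the same equation are listed together)
  [t]:  A^{2} - 9 = 0
  [t^{3}]:  A^{2} B + 27 = 0
  [t x]:  A B - 9 = 0
  [t x^{2}]:  B^{2} - 9 = 0
  [t \sin{\left(2 t \right)}, t \cos{\left(2 t \right)}, \cos{\left(2 t \right)}]:  A C + 3 = 0
  [t \cos^{2}{\left(2 t \right)}]:  B C^{2} + 3 = 0
  [t^{2} \cos{\left(2 t \right)}]:  A B C - 9 = 0
  [t^{3} x]:  A B^{2} + 27 = 0
  [t^{3} x^{2}]:  B^{3} + 27 = 0
  [x \cos{\left(2 t \right)}, t x \sin{\left(2 t \right)}, t x \cos{\left(2 t \right)}]:  B C + 3 = 0
  [\sin{\left(2 t \right)} \cos{\left(2 t \right)}, \cos^{2}{\left(2 t \right)}]:  C^{2} - 1 = 0
  [t^{2} x \cos{\left(2 t \right)}]:  B^{2} C - 9 = 0
Solving: A = -3, B = -3, C = 1.
Check against the point condition:
  u(0, 0) = 1  ⟹  C = 1  ✓
Hence u(x, t) = - 3 t x - 3 t + \cos{\left(2 t \right)}.

Answer: u(x, t) = - 3 t x - 3 t + \cos{\left(2 t \right)}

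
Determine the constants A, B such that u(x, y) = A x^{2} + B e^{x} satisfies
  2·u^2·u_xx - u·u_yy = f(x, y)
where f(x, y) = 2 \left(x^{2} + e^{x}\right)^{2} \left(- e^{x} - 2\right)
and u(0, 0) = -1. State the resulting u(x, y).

Answer: u(x, y) = - x^{2} - e^{x}

Derivation:
Substitute the ansatz u = A x^{2} + B e^{x} into the left-hand side.
Derivatives of the ansatz:
  u_xx = 2 A + B e^{x}
  u_yy = 0
Term by term:
  2·u^2·u_xx = 4 A^{3} x^{4} + 2 A^{2} B x^{4} e^{x} + 8 A^{2} B x^{2} e^{x} + 4 A B^{2} x^{2} e^{2 x} + 4 A B^{2} e^{2 x} + 2 B^{3} e^{3 x}
  -u·u_yy = 0
So the left-hand side equals
  4 A^{3} x^{4} + 2 A^{2} B x^{4} e^{x} + 8 A^{2} B x^{2} e^{x} + 4 A B^{2} x^{2} e^{2 x} + 4 A B^{2} e^{2 x} + 2 B^{3} e^{3 x}
This must equal f(x, y) identically; expanded, f = - 2 x^{4} e^{x} - 4 x^{4} - 4 x^{2} e^{2 x} - 8 x^{2} e^{x} - 2 e^{3 x} - 4 e^{2 x}.
Matching coefficients of the independent functions:
  [x^{4}]:  4 A^{3} = -4
  [x^{2} e^{x}]:  8 A^{2} B = -8
  [x^{2} e^{2 x}, e^{2 x}]:  4 A B^{2} = -4
  [x^{4} e^{x}]:  2 A^{2} B = -2
  [e^{3 x}]:  2 B^{3} = -2
Solving: A = -1, B = -1.
Check against the point condition:
  u(0, 0) = -1  ⟹  B = -1  ✓
Hence u(x, y) = - x^{2} - e^{x}.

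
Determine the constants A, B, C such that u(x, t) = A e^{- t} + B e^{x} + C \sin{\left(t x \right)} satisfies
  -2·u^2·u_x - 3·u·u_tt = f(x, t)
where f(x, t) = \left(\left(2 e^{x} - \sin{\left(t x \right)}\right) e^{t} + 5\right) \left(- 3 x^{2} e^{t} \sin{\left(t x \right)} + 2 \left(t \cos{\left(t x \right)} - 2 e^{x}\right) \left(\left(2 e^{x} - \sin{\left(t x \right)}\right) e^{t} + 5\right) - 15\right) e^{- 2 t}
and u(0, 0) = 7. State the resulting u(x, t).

Answer: u(x, t) = 2 e^{x} - \sin{\left(t x \right)} + 5 e^{- t}

Derivation:
Substitute the ansatz u = A e^{- t} + B e^{x} + C \sin{\left(t x \right)} into the left-hand side.
Derivatives of the ansatz:
  u_x = B e^{x} + C t \cos{\left(t x \right)}
  u_tt = A e^{- t} - C x^{2} \sin{\left(t x \right)}
Term by term:
  -2·u^2·u_x = - 2 A^{2} B e^{- 2 t} e^{x} - 2 A^{2} C t e^{- 2 t} \cos{\left(t x \right)} - 4 A B^{2} e^{- t} e^{2 x} - 4 A B C t e^{- t} e^{x} \cos{\left(t x \right)} - 4 A B C e^{- t} e^{x} \sin{\left(t x \right)} - 4 A C^{2} t e^{- t} \sin{\left(t x \right)} \cos{\left(t x \right)} - 2 B^{3} e^{3 x} - 2 B^{2} C t e^{2 x} \cos{\left(t x \right)} - 4 B^{2} C e^{2 x} \sin{\left(t x \right)} - 4 B C^{2} t e^{x} \sin{\left(t x \right)} \cos{\left(t x \right)} - 2 B C^{2} e^{x} \sin^{2}{\left(t x \right)} - 2 C^{3} t \sin^{2}{\left(t x \right)} \cos{\left(t x \right)}
  -3·u·u_tt = - 3 A^{2} e^{- 2 t} - 3 A B e^{- t} e^{x} + 3 A C x^{2} e^{- t} \sin{\left(t x \right)} - 3 A C e^{- t} \sin{\left(t x \right)} + 3 B C x^{2} e^{x} \sin{\left(t x \right)} + 3 C^{2} x^{2} \sin^{2}{\left(t x \right)}
So the left-hand side equals
  - 2 A^{2} B e^{- 2 t} e^{x} - 2 A^{2} C t e^{- 2 t} \cos{\left(t x \right)} - 3 A^{2} e^{- 2 t} - 4 A B^{2} e^{- t} e^{2 x} - 4 A B C t e^{- t} e^{x} \cos{\left(t x \right)} - 4 A B C e^{- t} e^{x} \sin{\left(t x \right)} - 3 A B e^{- t} e^{x} - 4 A C^{2} t e^{- t} \sin{\left(t x \right)} \cos{\left(t x \right)} + 3 A C x^{2} e^{- t} \sin{\left(t x \right)} - 3 A C e^{- t} \sin{\left(t x \right)} - 2 B^{3} e^{3 x} - 2 B^{2} C t e^{2 x} \cos{\left(t x \right)} - 4 B^{2} C e^{2 x} \sin{\left(t x \right)} - 4 B C^{2} t e^{x} \sin{\left(t x \right)} \cos{\left(t x \right)} - 2 B C^{2} e^{x} \sin^{2}{\left(t x \right)} + 3 B C x^{2} e^{x} \sin{\left(t x \right)} - 2 C^{3} t \sin^{2}{\left(t x \right)} \cos{\left(t x \right)} + 3 C^{2} x^{2} \sin^{2}{\left(t x \right)}
This must equal f(x, t) identically; expanded, f = 8 t e^{2 x} \cos{\left(t x \right)} - 8 t e^{x} \sin{\left(t x \right)} \cos{\left(t x \right)} + 2 t \sin^{2}{\left(t x \right)} \cos{\left(t x \right)} + 40 t e^{- t} e^{x} \cos{\left(t x \right)} - 20 t e^{- t} \sin{\left(t x \right)} \cos{\left(t x \right)} + 50 t e^{- 2 t} \cos{\left(t x \right)} - 6 x^{2} e^{x} \sin{\left(t x \right)} + 3 x^{2} \sin^{2}{\left(t x \right)} - 15 x^{2} e^{- t} \sin{\left(t x \right)} - 16 e^{3 x} + 16 e^{2 x} \sin{\left(t x \right)} - 4 e^{x} \sin^{2}{\left(t x \right)} - 80 e^{- t} e^{2 x} + 40 e^{- t} e^{x} \sin{\left(t x \right)} - 30 e^{- t} e^{x} + 15 e^{- t} \sin{\left(t x \right)} - 100 e^{- 2 t} e^{x} - 75 e^{- 2 t}.
Matching coefficients of the independent functions:
(each divided by its leading coefficient; functions giving the same equation are listed together)
  [x^{2} \sin^{2}{\left(t x \right)}]:  C^{2} - 1 = 0
  [e^{- 2 t} e^{x}]:  A^{2} B - 50 = 0
  [e^{- t} e^{x}]:  A B - 10 = 0
  [e^{- t} e^{2 x}]:  A B^{2} - 20 = 0
  [e^{- t} \sin{\left(t x \right)}, x^{2} e^{- t} \sin{\left(t x \right)}]:  A C + 5 = 0
  [e^{x} \sin^{2}{\left(t x \right)}, t e^{x} \sin{\left(t x \right)} \cos{\left(t x \right)}]:  B C^{2} - 2 = 0
  [e^{2 x} \sin{\left(t x \right)}, t e^{2 x} \cos{\left(t x \right)}]:  B^{2} C + 4 = 0
  [t e^{- 2 t} \cos{\left(t x \right)}]:  A^{2} C + 25 = 0
  [t \sin^{2}{\left(t x \right)} \cos{\left(t x \right)}]:  C^{3} + 1 = 0
  [x^{2} e^{x} \sin{\left(t x \right)}]:  B C + 2 = 0
  [e^{- t} e^{x} \sin{\left(t x \right)}, t e^{- t} e^{x} \cos{\left(t x \right)}]:  A B C + 10 = 0
  [t e^{- t} \sin{\left(t x \right)} \cos{\left(t x \right)}]:  A C^{2} - 5 = 0
  [e^{- 2 t}]:  A^{2} - 25 = 0
  [e^{3 x}]:  B^{3} - 8 = 0
Solving: A = 5, B = 2, C = -1.
Check against the point condition:
  u(0, 0) = 7  ⟹  A + B = 7  ✓
Hence u(x, t) = 2 e^{x} - \sin{\left(t x \right)} + 5 e^{- t}.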